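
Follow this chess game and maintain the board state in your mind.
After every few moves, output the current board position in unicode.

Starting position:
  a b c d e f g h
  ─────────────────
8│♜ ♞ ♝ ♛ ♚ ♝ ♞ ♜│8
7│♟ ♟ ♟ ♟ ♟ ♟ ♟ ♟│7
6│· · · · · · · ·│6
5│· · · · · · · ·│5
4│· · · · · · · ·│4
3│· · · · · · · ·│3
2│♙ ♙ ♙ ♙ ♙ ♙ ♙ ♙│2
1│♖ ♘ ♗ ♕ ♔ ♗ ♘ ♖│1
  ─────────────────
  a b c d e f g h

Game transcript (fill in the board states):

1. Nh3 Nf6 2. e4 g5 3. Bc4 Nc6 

  a b c d e f g h
  ─────────────────
8│♜ · ♝ ♛ ♚ ♝ · ♜│8
7│♟ ♟ ♟ ♟ ♟ ♟ · ♟│7
6│· · ♞ · · ♞ · ·│6
5│· · · · · · ♟ ·│5
4│· · ♗ · ♙ · · ·│4
3│· · · · · · · ♘│3
2│♙ ♙ ♙ ♙ · ♙ ♙ ♙│2
1│♖ ♘ ♗ ♕ ♔ · · ♖│1
  ─────────────────
  a b c d e f g h

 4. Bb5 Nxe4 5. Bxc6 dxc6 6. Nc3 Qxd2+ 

  a b c d e f g h
  ─────────────────
8│♜ · ♝ · ♚ ♝ · ♜│8
7│♟ ♟ ♟ · ♟ ♟ · ♟│7
6│· · ♟ · · · · ·│6
5│· · · · · · ♟ ·│5
4│· · · · ♞ · · ·│4
3│· · ♘ · · · · ♘│3
2│♙ ♙ ♙ ♛ · ♙ ♙ ♙│2
1│♖ · ♗ ♕ ♔ · · ♖│1
  ─────────────────
  a b c d e f g h

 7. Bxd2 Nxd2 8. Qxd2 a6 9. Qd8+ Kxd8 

  a b c d e f g h
  ─────────────────
8│♜ · ♝ ♚ · ♝ · ♜│8
7│· ♟ ♟ · ♟ ♟ · ♟│7
6│♟ · ♟ · · · · ·│6
5│· · · · · · ♟ ·│5
4│· · · · · · · ·│4
3│· · ♘ · · · · ♘│3
2│♙ ♙ ♙ · · ♙ ♙ ♙│2
1│♖ · · · ♔ · · ♖│1
  ─────────────────
  a b c d e f g h

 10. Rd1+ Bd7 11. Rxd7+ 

  a b c d e f g h
  ─────────────────
8│♜ · · ♚ · ♝ · ♜│8
7│· ♟ ♟ ♖ ♟ ♟ · ♟│7
6│♟ · ♟ · · · · ·│6
5│· · · · · · ♟ ·│5
4│· · · · · · · ·│4
3│· · ♘ · · · · ♘│3
2│♙ ♙ ♙ · · ♙ ♙ ♙│2
1│· · · · ♔ · · ♖│1
  ─────────────────
  a b c d e f g h


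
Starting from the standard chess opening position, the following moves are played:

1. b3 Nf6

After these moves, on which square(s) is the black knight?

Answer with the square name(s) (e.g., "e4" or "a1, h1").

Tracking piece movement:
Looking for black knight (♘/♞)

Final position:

  a b c d e f g h
  ─────────────────
8│♜ ♞ ♝ ♛ ♚ ♝ · ♜│8
7│♟ ♟ ♟ ♟ ♟ ♟ ♟ ♟│7
6│· · · · · ♞ · ·│6
5│· · · · · · · ·│5
4│· · · · · · · ·│4
3│· ♙ · · · · · ·│3
2│♙ · ♙ ♙ ♙ ♙ ♙ ♙│2
1│♖ ♘ ♗ ♕ ♔ ♗ ♘ ♖│1
  ─────────────────
  a b c d e f g h


b8, f6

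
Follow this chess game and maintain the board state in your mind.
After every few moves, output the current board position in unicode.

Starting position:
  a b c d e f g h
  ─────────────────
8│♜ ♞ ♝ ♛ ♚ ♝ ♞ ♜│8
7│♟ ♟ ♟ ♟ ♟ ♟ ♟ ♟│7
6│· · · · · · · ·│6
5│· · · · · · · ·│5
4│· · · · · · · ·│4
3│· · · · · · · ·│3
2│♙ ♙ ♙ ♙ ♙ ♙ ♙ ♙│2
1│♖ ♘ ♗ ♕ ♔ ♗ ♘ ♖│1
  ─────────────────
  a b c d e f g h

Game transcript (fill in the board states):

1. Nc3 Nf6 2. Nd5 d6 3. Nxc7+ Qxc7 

  a b c d e f g h
  ─────────────────
8│♜ ♞ ♝ · ♚ ♝ · ♜│8
7│♟ ♟ ♛ · ♟ ♟ ♟ ♟│7
6│· · · ♟ · ♞ · ·│6
5│· · · · · · · ·│5
4│· · · · · · · ·│4
3│· · · · · · · ·│3
2│♙ ♙ ♙ ♙ ♙ ♙ ♙ ♙│2
1│♖ · ♗ ♕ ♔ ♗ ♘ ♖│1
  ─────────────────
  a b c d e f g h

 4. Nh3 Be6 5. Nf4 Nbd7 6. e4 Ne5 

  a b c d e f g h
  ─────────────────
8│♜ · · · ♚ ♝ · ♜│8
7│♟ ♟ ♛ · ♟ ♟ ♟ ♟│7
6│· · · ♟ ♝ ♞ · ·│6
5│· · · · ♞ · · ·│5
4│· · · · ♙ ♘ · ·│4
3│· · · · · · · ·│3
2│♙ ♙ ♙ ♙ · ♙ ♙ ♙│2
1│♖ · ♗ ♕ ♔ ♗ · ♖│1
  ─────────────────
  a b c d e f g h

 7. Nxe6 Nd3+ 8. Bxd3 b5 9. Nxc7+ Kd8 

  a b c d e f g h
  ─────────────────
8│♜ · · ♚ · ♝ · ♜│8
7│♟ · ♘ · ♟ ♟ ♟ ♟│7
6│· · · ♟ · ♞ · ·│6
5│· ♟ · · · · · ·│5
4│· · · · ♙ · · ·│4
3│· · · ♗ · · · ·│3
2│♙ ♙ ♙ ♙ · ♙ ♙ ♙│2
1│♖ · ♗ ♕ ♔ · · ♖│1
  ─────────────────
  a b c d e f g h

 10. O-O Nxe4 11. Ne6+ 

  a b c d e f g h
  ─────────────────
8│♜ · · ♚ · ♝ · ♜│8
7│♟ · · · ♟ ♟ ♟ ♟│7
6│· · · ♟ ♘ · · ·│6
5│· ♟ · · · · · ·│5
4│· · · · ♞ · · ·│4
3│· · · ♗ · · · ·│3
2│♙ ♙ ♙ ♙ · ♙ ♙ ♙│2
1│♖ · ♗ ♕ · ♖ ♔ ·│1
  ─────────────────
  a b c d e f g h


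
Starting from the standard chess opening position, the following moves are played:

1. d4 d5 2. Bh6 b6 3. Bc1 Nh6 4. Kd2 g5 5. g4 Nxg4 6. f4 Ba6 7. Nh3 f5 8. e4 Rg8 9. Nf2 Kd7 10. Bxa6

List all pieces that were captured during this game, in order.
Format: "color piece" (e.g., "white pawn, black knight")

Tracking captures:
  Nxg4: captured white pawn
  Bxa6: captured black bishop

white pawn, black bishop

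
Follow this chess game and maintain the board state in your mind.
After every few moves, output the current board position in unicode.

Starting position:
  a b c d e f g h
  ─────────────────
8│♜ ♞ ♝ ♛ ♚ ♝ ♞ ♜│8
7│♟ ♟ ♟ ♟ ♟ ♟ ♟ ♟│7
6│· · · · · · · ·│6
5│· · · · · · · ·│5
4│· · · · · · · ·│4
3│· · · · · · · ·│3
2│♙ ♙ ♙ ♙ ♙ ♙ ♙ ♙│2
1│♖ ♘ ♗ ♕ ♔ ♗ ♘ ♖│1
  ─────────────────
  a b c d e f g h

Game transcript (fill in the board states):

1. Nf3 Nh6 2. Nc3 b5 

  a b c d e f g h
  ─────────────────
8│♜ ♞ ♝ ♛ ♚ ♝ · ♜│8
7│♟ · ♟ ♟ ♟ ♟ ♟ ♟│7
6│· · · · · · · ♞│6
5│· ♟ · · · · · ·│5
4│· · · · · · · ·│4
3│· · ♘ · · ♘ · ·│3
2│♙ ♙ ♙ ♙ ♙ ♙ ♙ ♙│2
1│♖ · ♗ ♕ ♔ ♗ · ♖│1
  ─────────────────
  a b c d e f g h

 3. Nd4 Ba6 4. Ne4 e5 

  a b c d e f g h
  ─────────────────
8│♜ ♞ · ♛ ♚ ♝ · ♜│8
7│♟ · ♟ ♟ · ♟ ♟ ♟│7
6│♝ · · · · · · ♞│6
5│· ♟ · · ♟ · · ·│5
4│· · · ♘ ♘ · · ·│4
3│· · · · · · · ·│3
2│♙ ♙ ♙ ♙ ♙ ♙ ♙ ♙│2
1│♖ · ♗ ♕ ♔ ♗ · ♖│1
  ─────────────────
  a b c d e f g h

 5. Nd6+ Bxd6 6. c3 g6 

  a b c d e f g h
  ─────────────────
8│♜ ♞ · ♛ ♚ · · ♜│8
7│♟ · ♟ ♟ · ♟ · ♟│7
6│♝ · · ♝ · · ♟ ♞│6
5│· ♟ · · ♟ · · ·│5
4│· · · ♘ · · · ·│4
3│· · ♙ · · · · ·│3
2│♙ ♙ · ♙ ♙ ♙ ♙ ♙│2
1│♖ · ♗ ♕ ♔ ♗ · ♖│1
  ─────────────────
  a b c d e f g h

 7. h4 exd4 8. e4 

  a b c d e f g h
  ─────────────────
8│♜ ♞ · ♛ ♚ · · ♜│8
7│♟ · ♟ ♟ · ♟ · ♟│7
6│♝ · · ♝ · · ♟ ♞│6
5│· ♟ · · · · · ·│5
4│· · · ♟ ♙ · · ♙│4
3│· · ♙ · · · · ·│3
2│♙ ♙ · ♙ · ♙ ♙ ·│2
1│♖ · ♗ ♕ ♔ ♗ · ♖│1
  ─────────────────
  a b c d e f g h


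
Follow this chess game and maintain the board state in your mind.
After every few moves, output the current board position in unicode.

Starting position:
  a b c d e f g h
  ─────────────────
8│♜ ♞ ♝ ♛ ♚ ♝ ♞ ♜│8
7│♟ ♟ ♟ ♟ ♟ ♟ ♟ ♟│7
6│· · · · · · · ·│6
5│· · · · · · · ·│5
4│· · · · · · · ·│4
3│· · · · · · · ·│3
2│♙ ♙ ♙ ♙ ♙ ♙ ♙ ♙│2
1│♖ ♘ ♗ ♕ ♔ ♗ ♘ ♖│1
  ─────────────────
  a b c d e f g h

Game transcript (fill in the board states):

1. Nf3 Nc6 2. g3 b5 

  a b c d e f g h
  ─────────────────
8│♜ · ♝ ♛ ♚ ♝ ♞ ♜│8
7│♟ · ♟ ♟ ♟ ♟ ♟ ♟│7
6│· · ♞ · · · · ·│6
5│· ♟ · · · · · ·│5
4│· · · · · · · ·│4
3│· · · · · ♘ ♙ ·│3
2│♙ ♙ ♙ ♙ ♙ ♙ · ♙│2
1│♖ ♘ ♗ ♕ ♔ ♗ · ♖│1
  ─────────────────
  a b c d e f g h

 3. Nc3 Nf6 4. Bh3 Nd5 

  a b c d e f g h
  ─────────────────
8│♜ · ♝ ♛ ♚ ♝ · ♜│8
7│♟ · ♟ ♟ ♟ ♟ ♟ ♟│7
6│· · ♞ · · · · ·│6
5│· ♟ · ♞ · · · ·│5
4│· · · · · · · ·│4
3│· · ♘ · · ♘ ♙ ♗│3
2│♙ ♙ ♙ ♙ ♙ ♙ · ♙│2
1│♖ · ♗ ♕ ♔ · · ♖│1
  ─────────────────
  a b c d e f g h

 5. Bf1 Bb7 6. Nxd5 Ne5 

  a b c d e f g h
  ─────────────────
8│♜ · · ♛ ♚ ♝ · ♜│8
7│♟ ♝ ♟ ♟ ♟ ♟ ♟ ♟│7
6│· · · · · · · ·│6
5│· ♟ · ♘ ♞ · · ·│5
4│· · · · · · · ·│4
3│· · · · · ♘ ♙ ·│3
2│♙ ♙ ♙ ♙ ♙ ♙ · ♙│2
1│♖ · ♗ ♕ ♔ ♗ · ♖│1
  ─────────────────
  a b c d e f g h

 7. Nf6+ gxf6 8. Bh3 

  a b c d e f g h
  ─────────────────
8│♜ · · ♛ ♚ ♝ · ♜│8
7│♟ ♝ ♟ ♟ ♟ ♟ · ♟│7
6│· · · · · ♟ · ·│6
5│· ♟ · · ♞ · · ·│5
4│· · · · · · · ·│4
3│· · · · · ♘ ♙ ♗│3
2│♙ ♙ ♙ ♙ ♙ ♙ · ♙│2
1│♖ · ♗ ♕ ♔ · · ♖│1
  ─────────────────
  a b c d e f g h


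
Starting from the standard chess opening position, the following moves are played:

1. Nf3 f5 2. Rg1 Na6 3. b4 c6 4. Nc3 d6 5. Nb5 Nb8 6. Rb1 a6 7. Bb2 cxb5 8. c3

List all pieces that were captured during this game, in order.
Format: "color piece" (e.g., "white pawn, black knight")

Tracking captures:
  cxb5: captured white knight

white knight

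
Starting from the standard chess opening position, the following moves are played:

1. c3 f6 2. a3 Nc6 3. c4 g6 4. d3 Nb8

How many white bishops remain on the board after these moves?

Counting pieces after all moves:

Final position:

  a b c d e f g h
  ─────────────────
8│♜ ♞ ♝ ♛ ♚ ♝ ♞ ♜│8
7│♟ ♟ ♟ ♟ ♟ · · ♟│7
6│· · · · · ♟ ♟ ·│6
5│· · · · · · · ·│5
4│· · ♙ · · · · ·│4
3│♙ · · ♙ · · · ·│3
2│· ♙ · · ♙ ♙ ♙ ♙│2
1│♖ ♘ ♗ ♕ ♔ ♗ ♘ ♖│1
  ─────────────────
  a b c d e f g h


2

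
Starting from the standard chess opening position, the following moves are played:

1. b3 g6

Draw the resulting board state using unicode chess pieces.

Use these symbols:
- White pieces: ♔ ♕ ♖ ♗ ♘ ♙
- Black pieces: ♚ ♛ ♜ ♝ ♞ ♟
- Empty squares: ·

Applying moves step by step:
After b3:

♜ ♞ ♝ ♛ ♚ ♝ ♞ ♜
♟ ♟ ♟ ♟ ♟ ♟ ♟ ♟
· · · · · · · ·
· · · · · · · ·
· · · · · · · ·
· ♙ · · · · · ·
♙ · ♙ ♙ ♙ ♙ ♙ ♙
♖ ♘ ♗ ♕ ♔ ♗ ♘ ♖


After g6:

♜ ♞ ♝ ♛ ♚ ♝ ♞ ♜
♟ ♟ ♟ ♟ ♟ ♟ · ♟
· · · · · · ♟ ·
· · · · · · · ·
· · · · · · · ·
· ♙ · · · · · ·
♙ · ♙ ♙ ♙ ♙ ♙ ♙
♖ ♘ ♗ ♕ ♔ ♗ ♘ ♖



  a b c d e f g h
  ─────────────────
8│♜ ♞ ♝ ♛ ♚ ♝ ♞ ♜│8
7│♟ ♟ ♟ ♟ ♟ ♟ · ♟│7
6│· · · · · · ♟ ·│6
5│· · · · · · · ·│5
4│· · · · · · · ·│4
3│· ♙ · · · · · ·│3
2│♙ · ♙ ♙ ♙ ♙ ♙ ♙│2
1│♖ ♘ ♗ ♕ ♔ ♗ ♘ ♖│1
  ─────────────────
  a b c d e f g h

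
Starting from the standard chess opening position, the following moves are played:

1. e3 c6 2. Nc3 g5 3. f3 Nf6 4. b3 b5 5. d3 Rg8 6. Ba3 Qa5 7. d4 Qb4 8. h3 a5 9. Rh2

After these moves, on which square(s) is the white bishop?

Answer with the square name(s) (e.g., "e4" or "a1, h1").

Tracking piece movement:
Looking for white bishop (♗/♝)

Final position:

  a b c d e f g h
  ─────────────────
8│♜ ♞ ♝ · ♚ ♝ ♜ ·│8
7│· · · ♟ ♟ ♟ · ♟│7
6│· · ♟ · · ♞ · ·│6
5│♟ ♟ · · · · ♟ ·│5
4│· ♛ · ♙ · · · ·│4
3│♗ ♙ ♘ · ♙ ♙ · ♙│3
2│♙ · ♙ · · · ♙ ♖│2
1│♖ · · ♕ ♔ ♗ ♘ ·│1
  ─────────────────
  a b c d e f g h


a3, f1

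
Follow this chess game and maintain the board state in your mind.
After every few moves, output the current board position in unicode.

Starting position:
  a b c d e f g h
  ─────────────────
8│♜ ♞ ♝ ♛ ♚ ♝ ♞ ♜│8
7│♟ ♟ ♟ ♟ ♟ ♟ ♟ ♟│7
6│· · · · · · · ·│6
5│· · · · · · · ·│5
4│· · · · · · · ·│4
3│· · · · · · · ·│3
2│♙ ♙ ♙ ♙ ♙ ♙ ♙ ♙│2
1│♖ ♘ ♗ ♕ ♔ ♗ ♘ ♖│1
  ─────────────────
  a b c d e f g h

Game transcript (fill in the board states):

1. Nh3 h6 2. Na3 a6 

  a b c d e f g h
  ─────────────────
8│♜ ♞ ♝ ♛ ♚ ♝ ♞ ♜│8
7│· ♟ ♟ ♟ ♟ ♟ ♟ ·│7
6│♟ · · · · · · ♟│6
5│· · · · · · · ·│5
4│· · · · · · · ·│4
3│♘ · · · · · · ♘│3
2│♙ ♙ ♙ ♙ ♙ ♙ ♙ ♙│2
1│♖ · ♗ ♕ ♔ ♗ · ♖│1
  ─────────────────
  a b c d e f g h

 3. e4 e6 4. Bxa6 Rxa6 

  a b c d e f g h
  ─────────────────
8│· ♞ ♝ ♛ ♚ ♝ ♞ ♜│8
7│· ♟ ♟ ♟ · ♟ ♟ ·│7
6│♜ · · · ♟ · · ♟│6
5│· · · · · · · ·│5
4│· · · · ♙ · · ·│4
3│♘ · · · · · · ♘│3
2│♙ ♙ ♙ ♙ · ♙ ♙ ♙│2
1│♖ · ♗ ♕ ♔ · · ♖│1
  ─────────────────
  a b c d e f g h

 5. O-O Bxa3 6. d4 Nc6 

  a b c d e f g h
  ─────────────────
8│· · ♝ ♛ ♚ · ♞ ♜│8
7│· ♟ ♟ ♟ · ♟ ♟ ·│7
6│♜ · ♞ · ♟ · · ♟│6
5│· · · · · · · ·│5
4│· · · ♙ ♙ · · ·│4
3│♝ · · · · · · ♘│3
2│♙ ♙ ♙ · · ♙ ♙ ♙│2
1│♖ · ♗ ♕ · ♖ ♔ ·│1
  ─────────────────
  a b c d e f g h

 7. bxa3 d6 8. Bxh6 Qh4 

  a b c d e f g h
  ─────────────────
8│· · ♝ · ♚ · ♞ ♜│8
7│· ♟ ♟ · · ♟ ♟ ·│7
6│♜ · ♞ ♟ ♟ · · ♗│6
5│· · · · · · · ·│5
4│· · · ♙ ♙ · · ♛│4
3│♙ · · · · · · ♘│3
2│♙ · ♙ · · ♙ ♙ ♙│2
1│♖ · · ♕ · ♖ ♔ ·│1
  ─────────────────
  a b c d e f g h

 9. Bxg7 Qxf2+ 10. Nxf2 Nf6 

  a b c d e f g h
  ─────────────────
8│· · ♝ · ♚ · · ♜│8
7│· ♟ ♟ · · ♟ ♗ ·│7
6│♜ · ♞ ♟ ♟ ♞ · ·│6
5│· · · · · · · ·│5
4│· · · ♙ ♙ · · ·│4
3│♙ · · · · · · ·│3
2│♙ · ♙ · · ♘ ♙ ♙│2
1│♖ · · ♕ · ♖ ♔ ·│1
  ─────────────────
  a b c d e f g h



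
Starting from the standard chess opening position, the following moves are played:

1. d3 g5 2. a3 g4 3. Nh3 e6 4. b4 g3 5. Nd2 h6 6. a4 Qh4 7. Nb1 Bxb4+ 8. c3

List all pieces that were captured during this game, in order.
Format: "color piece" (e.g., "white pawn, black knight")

Tracking captures:
  Bxb4+: captured white pawn

white pawn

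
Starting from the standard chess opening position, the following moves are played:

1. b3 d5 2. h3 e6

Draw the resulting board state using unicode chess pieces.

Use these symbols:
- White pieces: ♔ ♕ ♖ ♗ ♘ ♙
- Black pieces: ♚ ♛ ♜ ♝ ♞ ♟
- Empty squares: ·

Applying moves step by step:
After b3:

♜ ♞ ♝ ♛ ♚ ♝ ♞ ♜
♟ ♟ ♟ ♟ ♟ ♟ ♟ ♟
· · · · · · · ·
· · · · · · · ·
· · · · · · · ·
· ♙ · · · · · ·
♙ · ♙ ♙ ♙ ♙ ♙ ♙
♖ ♘ ♗ ♕ ♔ ♗ ♘ ♖


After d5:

♜ ♞ ♝ ♛ ♚ ♝ ♞ ♜
♟ ♟ ♟ · ♟ ♟ ♟ ♟
· · · · · · · ·
· · · ♟ · · · ·
· · · · · · · ·
· ♙ · · · · · ·
♙ · ♙ ♙ ♙ ♙ ♙ ♙
♖ ♘ ♗ ♕ ♔ ♗ ♘ ♖


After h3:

♜ ♞ ♝ ♛ ♚ ♝ ♞ ♜
♟ ♟ ♟ · ♟ ♟ ♟ ♟
· · · · · · · ·
· · · ♟ · · · ·
· · · · · · · ·
· ♙ · · · · · ♙
♙ · ♙ ♙ ♙ ♙ ♙ ·
♖ ♘ ♗ ♕ ♔ ♗ ♘ ♖


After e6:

♜ ♞ ♝ ♛ ♚ ♝ ♞ ♜
♟ ♟ ♟ · · ♟ ♟ ♟
· · · · ♟ · · ·
· · · ♟ · · · ·
· · · · · · · ·
· ♙ · · · · · ♙
♙ · ♙ ♙ ♙ ♙ ♙ ·
♖ ♘ ♗ ♕ ♔ ♗ ♘ ♖



  a b c d e f g h
  ─────────────────
8│♜ ♞ ♝ ♛ ♚ ♝ ♞ ♜│8
7│♟ ♟ ♟ · · ♟ ♟ ♟│7
6│· · · · ♟ · · ·│6
5│· · · ♟ · · · ·│5
4│· · · · · · · ·│4
3│· ♙ · · · · · ♙│3
2│♙ · ♙ ♙ ♙ ♙ ♙ ·│2
1│♖ ♘ ♗ ♕ ♔ ♗ ♘ ♖│1
  ─────────────────
  a b c d e f g h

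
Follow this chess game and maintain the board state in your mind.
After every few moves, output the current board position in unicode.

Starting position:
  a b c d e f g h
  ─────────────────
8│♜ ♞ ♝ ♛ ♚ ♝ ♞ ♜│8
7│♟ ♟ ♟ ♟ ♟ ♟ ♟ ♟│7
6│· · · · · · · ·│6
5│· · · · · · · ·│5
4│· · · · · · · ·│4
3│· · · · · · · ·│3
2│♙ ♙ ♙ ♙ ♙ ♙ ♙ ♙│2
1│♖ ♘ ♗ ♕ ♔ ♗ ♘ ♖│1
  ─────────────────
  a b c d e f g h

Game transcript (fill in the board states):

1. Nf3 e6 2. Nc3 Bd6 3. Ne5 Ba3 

  a b c d e f g h
  ─────────────────
8│♜ ♞ ♝ ♛ ♚ · ♞ ♜│8
7│♟ ♟ ♟ ♟ · ♟ ♟ ♟│7
6│· · · · ♟ · · ·│6
5│· · · · ♘ · · ·│5
4│· · · · · · · ·│4
3│♝ · ♘ · · · · ·│3
2│♙ ♙ ♙ ♙ ♙ ♙ ♙ ♙│2
1│♖ · ♗ ♕ ♔ ♗ · ♖│1
  ─────────────────
  a b c d e f g h

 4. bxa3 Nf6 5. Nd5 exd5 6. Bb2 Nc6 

  a b c d e f g h
  ─────────────────
8│♜ · ♝ ♛ ♚ · · ♜│8
7│♟ ♟ ♟ ♟ · ♟ ♟ ♟│7
6│· · ♞ · · ♞ · ·│6
5│· · · ♟ ♘ · · ·│5
4│· · · · · · · ·│4
3│♙ · · · · · · ·│3
2│♙ ♗ ♙ ♙ ♙ ♙ ♙ ♙│2
1│♖ · · ♕ ♔ ♗ · ♖│1
  ─────────────────
  a b c d e f g h

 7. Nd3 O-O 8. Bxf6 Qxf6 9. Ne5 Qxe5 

  a b c d e f g h
  ─────────────────
8│♜ · ♝ · · ♜ ♚ ·│8
7│♟ ♟ ♟ ♟ · ♟ ♟ ♟│7
6│· · ♞ · · · · ·│6
5│· · · ♟ ♛ · · ·│5
4│· · · · · · · ·│4
3│♙ · · · · · · ·│3
2│♙ · ♙ ♙ ♙ ♙ ♙ ♙│2
1│♖ · · ♕ ♔ ♗ · ♖│1
  ─────────────────
  a b c d e f g h

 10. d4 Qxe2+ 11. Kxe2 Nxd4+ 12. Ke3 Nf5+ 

  a b c d e f g h
  ─────────────────
8│♜ · ♝ · · ♜ ♚ ·│8
7│♟ ♟ ♟ ♟ · ♟ ♟ ♟│7
6│· · · · · · · ·│6
5│· · · ♟ · ♞ · ·│5
4│· · · · · · · ·│4
3│♙ · · · ♔ · · ·│3
2│♙ · ♙ · · ♙ ♙ ♙│2
1│♖ · · ♕ · ♗ · ♖│1
  ─────────────────
  a b c d e f g h



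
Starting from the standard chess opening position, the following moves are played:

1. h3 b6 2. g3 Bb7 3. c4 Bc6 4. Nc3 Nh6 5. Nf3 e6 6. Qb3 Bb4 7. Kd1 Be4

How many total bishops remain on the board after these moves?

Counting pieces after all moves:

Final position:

  a b c d e f g h
  ─────────────────
8│♜ ♞ · ♛ ♚ · · ♜│8
7│♟ · ♟ ♟ · ♟ ♟ ♟│7
6│· ♟ · · ♟ · · ♞│6
5│· · · · · · · ·│5
4│· ♝ ♙ · ♝ · · ·│4
3│· ♕ ♘ · · ♘ ♙ ♙│3
2│♙ ♙ · ♙ ♙ ♙ · ·│2
1│♖ · ♗ ♔ · ♗ · ♖│1
  ─────────────────
  a b c d e f g h


4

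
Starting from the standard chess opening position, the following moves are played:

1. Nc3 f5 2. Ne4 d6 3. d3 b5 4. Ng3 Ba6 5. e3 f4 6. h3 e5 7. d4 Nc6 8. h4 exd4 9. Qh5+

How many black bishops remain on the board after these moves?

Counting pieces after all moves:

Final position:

  a b c d e f g h
  ─────────────────
8│♜ · · ♛ ♚ ♝ ♞ ♜│8
7│♟ · ♟ · · · ♟ ♟│7
6│♝ · ♞ ♟ · · · ·│6
5│· ♟ · · · · · ♕│5
4│· · · ♟ · ♟ · ♙│4
3│· · · · ♙ · ♘ ·│3
2│♙ ♙ ♙ · · ♙ ♙ ·│2
1│♖ · ♗ · ♔ ♗ ♘ ♖│1
  ─────────────────
  a b c d e f g h


2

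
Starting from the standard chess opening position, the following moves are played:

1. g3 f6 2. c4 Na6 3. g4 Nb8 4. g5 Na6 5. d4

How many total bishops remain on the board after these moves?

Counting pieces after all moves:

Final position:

  a b c d e f g h
  ─────────────────
8│♜ · ♝ ♛ ♚ ♝ ♞ ♜│8
7│♟ ♟ ♟ ♟ ♟ · ♟ ♟│7
6│♞ · · · · ♟ · ·│6
5│· · · · · · ♙ ·│5
4│· · ♙ ♙ · · · ·│4
3│· · · · · · · ·│3
2│♙ ♙ · · ♙ ♙ · ♙│2
1│♖ ♘ ♗ ♕ ♔ ♗ ♘ ♖│1
  ─────────────────
  a b c d e f g h


4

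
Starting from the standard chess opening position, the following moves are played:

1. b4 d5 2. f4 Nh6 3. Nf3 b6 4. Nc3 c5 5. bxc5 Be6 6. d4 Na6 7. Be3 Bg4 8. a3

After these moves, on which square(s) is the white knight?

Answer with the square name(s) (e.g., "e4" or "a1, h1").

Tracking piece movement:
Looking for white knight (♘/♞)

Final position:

  a b c d e f g h
  ─────────────────
8│♜ · · ♛ ♚ ♝ · ♜│8
7│♟ · · · ♟ ♟ ♟ ♟│7
6│♞ ♟ · · · · · ♞│6
5│· · ♙ ♟ · · · ·│5
4│· · · ♙ · ♙ ♝ ·│4
3│♙ · ♘ · ♗ ♘ · ·│3
2│· · ♙ · ♙ · ♙ ♙│2
1│♖ · · ♕ ♔ ♗ · ♖│1
  ─────────────────
  a b c d e f g h


c3, f3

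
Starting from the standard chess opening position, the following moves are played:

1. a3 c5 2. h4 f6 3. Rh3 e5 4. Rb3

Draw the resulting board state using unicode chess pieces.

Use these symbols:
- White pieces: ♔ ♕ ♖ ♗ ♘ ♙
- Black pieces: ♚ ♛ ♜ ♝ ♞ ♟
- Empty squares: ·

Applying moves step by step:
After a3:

♜ ♞ ♝ ♛ ♚ ♝ ♞ ♜
♟ ♟ ♟ ♟ ♟ ♟ ♟ ♟
· · · · · · · ·
· · · · · · · ·
· · · · · · · ·
♙ · · · · · · ·
· ♙ ♙ ♙ ♙ ♙ ♙ ♙
♖ ♘ ♗ ♕ ♔ ♗ ♘ ♖


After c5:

♜ ♞ ♝ ♛ ♚ ♝ ♞ ♜
♟ ♟ · ♟ ♟ ♟ ♟ ♟
· · · · · · · ·
· · ♟ · · · · ·
· · · · · · · ·
♙ · · · · · · ·
· ♙ ♙ ♙ ♙ ♙ ♙ ♙
♖ ♘ ♗ ♕ ♔ ♗ ♘ ♖


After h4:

♜ ♞ ♝ ♛ ♚ ♝ ♞ ♜
♟ ♟ · ♟ ♟ ♟ ♟ ♟
· · · · · · · ·
· · ♟ · · · · ·
· · · · · · · ♙
♙ · · · · · · ·
· ♙ ♙ ♙ ♙ ♙ ♙ ·
♖ ♘ ♗ ♕ ♔ ♗ ♘ ♖


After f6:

♜ ♞ ♝ ♛ ♚ ♝ ♞ ♜
♟ ♟ · ♟ ♟ · ♟ ♟
· · · · · ♟ · ·
· · ♟ · · · · ·
· · · · · · · ♙
♙ · · · · · · ·
· ♙ ♙ ♙ ♙ ♙ ♙ ·
♖ ♘ ♗ ♕ ♔ ♗ ♘ ♖


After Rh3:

♜ ♞ ♝ ♛ ♚ ♝ ♞ ♜
♟ ♟ · ♟ ♟ · ♟ ♟
· · · · · ♟ · ·
· · ♟ · · · · ·
· · · · · · · ♙
♙ · · · · · · ♖
· ♙ ♙ ♙ ♙ ♙ ♙ ·
♖ ♘ ♗ ♕ ♔ ♗ ♘ ·


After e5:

♜ ♞ ♝ ♛ ♚ ♝ ♞ ♜
♟ ♟ · ♟ · · ♟ ♟
· · · · · ♟ · ·
· · ♟ · ♟ · · ·
· · · · · · · ♙
♙ · · · · · · ♖
· ♙ ♙ ♙ ♙ ♙ ♙ ·
♖ ♘ ♗ ♕ ♔ ♗ ♘ ·


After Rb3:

♜ ♞ ♝ ♛ ♚ ♝ ♞ ♜
♟ ♟ · ♟ · · ♟ ♟
· · · · · ♟ · ·
· · ♟ · ♟ · · ·
· · · · · · · ♙
♙ ♖ · · · · · ·
· ♙ ♙ ♙ ♙ ♙ ♙ ·
♖ ♘ ♗ ♕ ♔ ♗ ♘ ·



  a b c d e f g h
  ─────────────────
8│♜ ♞ ♝ ♛ ♚ ♝ ♞ ♜│8
7│♟ ♟ · ♟ · · ♟ ♟│7
6│· · · · · ♟ · ·│6
5│· · ♟ · ♟ · · ·│5
4│· · · · · · · ♙│4
3│♙ ♖ · · · · · ·│3
2│· ♙ ♙ ♙ ♙ ♙ ♙ ·│2
1│♖ ♘ ♗ ♕ ♔ ♗ ♘ ·│1
  ─────────────────
  a b c d e f g h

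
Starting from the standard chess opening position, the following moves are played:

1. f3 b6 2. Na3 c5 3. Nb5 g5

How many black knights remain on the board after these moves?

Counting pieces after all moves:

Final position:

  a b c d e f g h
  ─────────────────
8│♜ ♞ ♝ ♛ ♚ ♝ ♞ ♜│8
7│♟ · · ♟ ♟ ♟ · ♟│7
6│· ♟ · · · · · ·│6
5│· ♘ ♟ · · · ♟ ·│5
4│· · · · · · · ·│4
3│· · · · · ♙ · ·│3
2│♙ ♙ ♙ ♙ ♙ · ♙ ♙│2
1│♖ · ♗ ♕ ♔ ♗ ♘ ♖│1
  ─────────────────
  a b c d e f g h


2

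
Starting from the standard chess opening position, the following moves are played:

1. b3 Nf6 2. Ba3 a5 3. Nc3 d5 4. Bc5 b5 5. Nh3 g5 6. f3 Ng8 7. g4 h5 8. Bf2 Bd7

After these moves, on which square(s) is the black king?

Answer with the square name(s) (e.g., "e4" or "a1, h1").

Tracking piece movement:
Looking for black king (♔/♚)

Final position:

  a b c d e f g h
  ─────────────────
8│♜ ♞ · ♛ ♚ ♝ ♞ ♜│8
7│· · ♟ ♝ ♟ ♟ · ·│7
6│· · · · · · · ·│6
5│♟ ♟ · ♟ · · ♟ ♟│5
4│· · · · · · ♙ ·│4
3│· ♙ ♘ · · ♙ · ♘│3
2│♙ · ♙ ♙ ♙ ♗ · ♙│2
1│♖ · · ♕ ♔ ♗ · ♖│1
  ─────────────────
  a b c d e f g h


e8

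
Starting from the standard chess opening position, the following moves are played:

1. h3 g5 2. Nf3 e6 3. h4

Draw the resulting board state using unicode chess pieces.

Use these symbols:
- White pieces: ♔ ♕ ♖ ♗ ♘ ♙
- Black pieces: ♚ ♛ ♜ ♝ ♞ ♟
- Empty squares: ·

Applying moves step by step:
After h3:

♜ ♞ ♝ ♛ ♚ ♝ ♞ ♜
♟ ♟ ♟ ♟ ♟ ♟ ♟ ♟
· · · · · · · ·
· · · · · · · ·
· · · · · · · ·
· · · · · · · ♙
♙ ♙ ♙ ♙ ♙ ♙ ♙ ·
♖ ♘ ♗ ♕ ♔ ♗ ♘ ♖


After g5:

♜ ♞ ♝ ♛ ♚ ♝ ♞ ♜
♟ ♟ ♟ ♟ ♟ ♟ · ♟
· · · · · · · ·
· · · · · · ♟ ·
· · · · · · · ·
· · · · · · · ♙
♙ ♙ ♙ ♙ ♙ ♙ ♙ ·
♖ ♘ ♗ ♕ ♔ ♗ ♘ ♖


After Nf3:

♜ ♞ ♝ ♛ ♚ ♝ ♞ ♜
♟ ♟ ♟ ♟ ♟ ♟ · ♟
· · · · · · · ·
· · · · · · ♟ ·
· · · · · · · ·
· · · · · ♘ · ♙
♙ ♙ ♙ ♙ ♙ ♙ ♙ ·
♖ ♘ ♗ ♕ ♔ ♗ · ♖


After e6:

♜ ♞ ♝ ♛ ♚ ♝ ♞ ♜
♟ ♟ ♟ ♟ · ♟ · ♟
· · · · ♟ · · ·
· · · · · · ♟ ·
· · · · · · · ·
· · · · · ♘ · ♙
♙ ♙ ♙ ♙ ♙ ♙ ♙ ·
♖ ♘ ♗ ♕ ♔ ♗ · ♖


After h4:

♜ ♞ ♝ ♛ ♚ ♝ ♞ ♜
♟ ♟ ♟ ♟ · ♟ · ♟
· · · · ♟ · · ·
· · · · · · ♟ ·
· · · · · · · ♙
· · · · · ♘ · ·
♙ ♙ ♙ ♙ ♙ ♙ ♙ ·
♖ ♘ ♗ ♕ ♔ ♗ · ♖



  a b c d e f g h
  ─────────────────
8│♜ ♞ ♝ ♛ ♚ ♝ ♞ ♜│8
7│♟ ♟ ♟ ♟ · ♟ · ♟│7
6│· · · · ♟ · · ·│6
5│· · · · · · ♟ ·│5
4│· · · · · · · ♙│4
3│· · · · · ♘ · ·│3
2│♙ ♙ ♙ ♙ ♙ ♙ ♙ ·│2
1│♖ ♘ ♗ ♕ ♔ ♗ · ♖│1
  ─────────────────
  a b c d e f g h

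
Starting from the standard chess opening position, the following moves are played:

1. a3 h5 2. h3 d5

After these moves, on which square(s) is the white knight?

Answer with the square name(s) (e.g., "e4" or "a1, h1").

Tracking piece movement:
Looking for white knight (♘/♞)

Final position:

  a b c d e f g h
  ─────────────────
8│♜ ♞ ♝ ♛ ♚ ♝ ♞ ♜│8
7│♟ ♟ ♟ · ♟ ♟ ♟ ·│7
6│· · · · · · · ·│6
5│· · · ♟ · · · ♟│5
4│· · · · · · · ·│4
3│♙ · · · · · · ♙│3
2│· ♙ ♙ ♙ ♙ ♙ ♙ ·│2
1│♖ ♘ ♗ ♕ ♔ ♗ ♘ ♖│1
  ─────────────────
  a b c d e f g h


b1, g1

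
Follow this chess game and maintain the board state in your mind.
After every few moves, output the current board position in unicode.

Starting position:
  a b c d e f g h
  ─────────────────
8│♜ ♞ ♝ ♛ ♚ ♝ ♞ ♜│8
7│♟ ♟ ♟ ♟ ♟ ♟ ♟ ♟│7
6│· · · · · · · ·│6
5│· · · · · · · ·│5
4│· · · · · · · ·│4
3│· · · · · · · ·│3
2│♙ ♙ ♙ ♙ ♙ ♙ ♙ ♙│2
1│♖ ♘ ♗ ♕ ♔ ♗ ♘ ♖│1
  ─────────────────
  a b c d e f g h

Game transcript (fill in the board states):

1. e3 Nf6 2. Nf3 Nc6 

  a b c d e f g h
  ─────────────────
8│♜ · ♝ ♛ ♚ ♝ · ♜│8
7│♟ ♟ ♟ ♟ ♟ ♟ ♟ ♟│7
6│· · ♞ · · ♞ · ·│6
5│· · · · · · · ·│5
4│· · · · · · · ·│4
3│· · · · ♙ ♘ · ·│3
2│♙ ♙ ♙ ♙ · ♙ ♙ ♙│2
1│♖ ♘ ♗ ♕ ♔ ♗ · ♖│1
  ─────────────────
  a b c d e f g h

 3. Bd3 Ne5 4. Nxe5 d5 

  a b c d e f g h
  ─────────────────
8│♜ · ♝ ♛ ♚ ♝ · ♜│8
7│♟ ♟ ♟ · ♟ ♟ ♟ ♟│7
6│· · · · · ♞ · ·│6
5│· · · ♟ ♘ · · ·│5
4│· · · · · · · ·│4
3│· · · ♗ ♙ · · ·│3
2│♙ ♙ ♙ ♙ · ♙ ♙ ♙│2
1│♖ ♘ ♗ ♕ ♔ · · ♖│1
  ─────────────────
  a b c d e f g h

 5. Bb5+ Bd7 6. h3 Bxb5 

  a b c d e f g h
  ─────────────────
8│♜ · · ♛ ♚ ♝ · ♜│8
7│♟ ♟ ♟ · ♟ ♟ ♟ ♟│7
6│· · · · · ♞ · ·│6
5│· ♝ · ♟ ♘ · · ·│5
4│· · · · · · · ·│4
3│· · · · ♙ · · ♙│3
2│♙ ♙ ♙ ♙ · ♙ ♙ ·│2
1│♖ ♘ ♗ ♕ ♔ · · ♖│1
  ─────────────────
  a b c d e f g h

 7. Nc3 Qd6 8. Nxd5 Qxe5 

  a b c d e f g h
  ─────────────────
8│♜ · · · ♚ ♝ · ♜│8
7│♟ ♟ ♟ · ♟ ♟ ♟ ♟│7
6│· · · · · ♞ · ·│6
5│· ♝ · ♘ ♛ · · ·│5
4│· · · · · · · ·│4
3│· · · · ♙ · · ♙│3
2│♙ ♙ ♙ ♙ · ♙ ♙ ·│2
1│♖ · ♗ ♕ ♔ · · ♖│1
  ─────────────────
  a b c d e f g h

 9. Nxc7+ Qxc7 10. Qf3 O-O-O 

  a b c d e f g h
  ─────────────────
8│· · ♚ ♜ · ♝ · ♜│8
7│♟ ♟ ♛ · ♟ ♟ ♟ ♟│7
6│· · · · · ♞ · ·│6
5│· ♝ · · · · · ·│5
4│· · · · · · · ·│4
3│· · · · ♙ ♕ · ♙│3
2│♙ ♙ ♙ ♙ · ♙ ♙ ·│2
1│♖ · ♗ · ♔ · · ♖│1
  ─────────────────
  a b c d e f g h



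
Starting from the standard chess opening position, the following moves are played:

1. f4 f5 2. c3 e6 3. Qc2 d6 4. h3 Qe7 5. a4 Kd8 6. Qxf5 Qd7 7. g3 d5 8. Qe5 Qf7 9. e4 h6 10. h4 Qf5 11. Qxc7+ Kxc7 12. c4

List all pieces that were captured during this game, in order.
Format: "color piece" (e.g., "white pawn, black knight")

Tracking captures:
  Qxf5: captured black pawn
  Qxc7+: captured black pawn
  Kxc7: captured white queen

black pawn, black pawn, white queen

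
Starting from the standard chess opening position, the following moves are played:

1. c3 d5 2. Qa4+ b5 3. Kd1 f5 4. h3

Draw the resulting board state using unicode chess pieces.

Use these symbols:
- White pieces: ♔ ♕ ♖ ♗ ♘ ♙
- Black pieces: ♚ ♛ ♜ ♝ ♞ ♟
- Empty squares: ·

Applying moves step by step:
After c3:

♜ ♞ ♝ ♛ ♚ ♝ ♞ ♜
♟ ♟ ♟ ♟ ♟ ♟ ♟ ♟
· · · · · · · ·
· · · · · · · ·
· · · · · · · ·
· · ♙ · · · · ·
♙ ♙ · ♙ ♙ ♙ ♙ ♙
♖ ♘ ♗ ♕ ♔ ♗ ♘ ♖


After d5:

♜ ♞ ♝ ♛ ♚ ♝ ♞ ♜
♟ ♟ ♟ · ♟ ♟ ♟ ♟
· · · · · · · ·
· · · ♟ · · · ·
· · · · · · · ·
· · ♙ · · · · ·
♙ ♙ · ♙ ♙ ♙ ♙ ♙
♖ ♘ ♗ ♕ ♔ ♗ ♘ ♖


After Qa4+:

♜ ♞ ♝ ♛ ♚ ♝ ♞ ♜
♟ ♟ ♟ · ♟ ♟ ♟ ♟
· · · · · · · ·
· · · ♟ · · · ·
♕ · · · · · · ·
· · ♙ · · · · ·
♙ ♙ · ♙ ♙ ♙ ♙ ♙
♖ ♘ ♗ · ♔ ♗ ♘ ♖


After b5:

♜ ♞ ♝ ♛ ♚ ♝ ♞ ♜
♟ · ♟ · ♟ ♟ ♟ ♟
· · · · · · · ·
· ♟ · ♟ · · · ·
♕ · · · · · · ·
· · ♙ · · · · ·
♙ ♙ · ♙ ♙ ♙ ♙ ♙
♖ ♘ ♗ · ♔ ♗ ♘ ♖


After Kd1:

♜ ♞ ♝ ♛ ♚ ♝ ♞ ♜
♟ · ♟ · ♟ ♟ ♟ ♟
· · · · · · · ·
· ♟ · ♟ · · · ·
♕ · · · · · · ·
· · ♙ · · · · ·
♙ ♙ · ♙ ♙ ♙ ♙ ♙
♖ ♘ ♗ ♔ · ♗ ♘ ♖


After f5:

♜ ♞ ♝ ♛ ♚ ♝ ♞ ♜
♟ · ♟ · ♟ · ♟ ♟
· · · · · · · ·
· ♟ · ♟ · ♟ · ·
♕ · · · · · · ·
· · ♙ · · · · ·
♙ ♙ · ♙ ♙ ♙ ♙ ♙
♖ ♘ ♗ ♔ · ♗ ♘ ♖


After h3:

♜ ♞ ♝ ♛ ♚ ♝ ♞ ♜
♟ · ♟ · ♟ · ♟ ♟
· · · · · · · ·
· ♟ · ♟ · ♟ · ·
♕ · · · · · · ·
· · ♙ · · · · ♙
♙ ♙ · ♙ ♙ ♙ ♙ ·
♖ ♘ ♗ ♔ · ♗ ♘ ♖



  a b c d e f g h
  ─────────────────
8│♜ ♞ ♝ ♛ ♚ ♝ ♞ ♜│8
7│♟ · ♟ · ♟ · ♟ ♟│7
6│· · · · · · · ·│6
5│· ♟ · ♟ · ♟ · ·│5
4│♕ · · · · · · ·│4
3│· · ♙ · · · · ♙│3
2│♙ ♙ · ♙ ♙ ♙ ♙ ·│2
1│♖ ♘ ♗ ♔ · ♗ ♘ ♖│1
  ─────────────────
  a b c d e f g h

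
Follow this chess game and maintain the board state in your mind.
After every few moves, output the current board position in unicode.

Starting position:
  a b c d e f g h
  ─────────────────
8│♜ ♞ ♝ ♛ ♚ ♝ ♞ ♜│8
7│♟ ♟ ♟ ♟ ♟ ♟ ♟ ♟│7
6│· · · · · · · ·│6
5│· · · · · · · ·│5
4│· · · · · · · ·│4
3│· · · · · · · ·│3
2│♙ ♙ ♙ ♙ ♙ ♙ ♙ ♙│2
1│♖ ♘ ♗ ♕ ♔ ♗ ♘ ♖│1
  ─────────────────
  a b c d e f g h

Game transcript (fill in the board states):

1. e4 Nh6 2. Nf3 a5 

  a b c d e f g h
  ─────────────────
8│♜ ♞ ♝ ♛ ♚ ♝ · ♜│8
7│· ♟ ♟ ♟ ♟ ♟ ♟ ♟│7
6│· · · · · · · ♞│6
5│♟ · · · · · · ·│5
4│· · · · ♙ · · ·│4
3│· · · · · ♘ · ·│3
2│♙ ♙ ♙ ♙ · ♙ ♙ ♙│2
1│♖ ♘ ♗ ♕ ♔ ♗ · ♖│1
  ─────────────────
  a b c d e f g h

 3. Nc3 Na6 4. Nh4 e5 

  a b c d e f g h
  ─────────────────
8│♜ · ♝ ♛ ♚ ♝ · ♜│8
7│· ♟ ♟ ♟ · ♟ ♟ ♟│7
6│♞ · · · · · · ♞│6
5│♟ · · · ♟ · · ·│5
4│· · · · ♙ · · ♘│4
3│· · ♘ · · · · ·│3
2│♙ ♙ ♙ ♙ · ♙ ♙ ♙│2
1│♖ · ♗ ♕ ♔ ♗ · ♖│1
  ─────────────────
  a b c d e f g h

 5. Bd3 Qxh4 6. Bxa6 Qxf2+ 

  a b c d e f g h
  ─────────────────
8│♜ · ♝ · ♚ ♝ · ♜│8
7│· ♟ ♟ ♟ · ♟ ♟ ♟│7
6│♗ · · · · · · ♞│6
5│♟ · · · ♟ · · ·│5
4│· · · · ♙ · · ·│4
3│· · ♘ · · · · ·│3
2│♙ ♙ ♙ ♙ · ♛ ♙ ♙│2
1│♖ · ♗ ♕ ♔ · · ♖│1
  ─────────────────
  a b c d e f g h

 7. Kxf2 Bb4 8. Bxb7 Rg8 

  a b c d e f g h
  ─────────────────
8│♜ · ♝ · ♚ · ♜ ·│8
7│· ♗ ♟ ♟ · ♟ ♟ ♟│7
6│· · · · · · · ♞│6
5│♟ · · · ♟ · · ·│5
4│· ♝ · · ♙ · · ·│4
3│· · ♘ · · · · ·│3
2│♙ ♙ ♙ ♙ · ♔ ♙ ♙│2
1│♖ · ♗ ♕ · · · ♖│1
  ─────────────────
  a b c d e f g h

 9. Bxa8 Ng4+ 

  a b c d e f g h
  ─────────────────
8│♗ · ♝ · ♚ · ♜ ·│8
7│· · ♟ ♟ · ♟ ♟ ♟│7
6│· · · · · · · ·│6
5│♟ · · · ♟ · · ·│5
4│· ♝ · · ♙ · ♞ ·│4
3│· · ♘ · · · · ·│3
2│♙ ♙ ♙ ♙ · ♔ ♙ ♙│2
1│♖ · ♗ ♕ · · · ♖│1
  ─────────────────
  a b c d e f g h


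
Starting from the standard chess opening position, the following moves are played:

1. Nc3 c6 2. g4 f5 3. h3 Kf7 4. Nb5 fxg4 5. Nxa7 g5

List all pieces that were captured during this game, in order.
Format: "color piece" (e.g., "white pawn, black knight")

Tracking captures:
  fxg4: captured white pawn
  Nxa7: captured black pawn

white pawn, black pawn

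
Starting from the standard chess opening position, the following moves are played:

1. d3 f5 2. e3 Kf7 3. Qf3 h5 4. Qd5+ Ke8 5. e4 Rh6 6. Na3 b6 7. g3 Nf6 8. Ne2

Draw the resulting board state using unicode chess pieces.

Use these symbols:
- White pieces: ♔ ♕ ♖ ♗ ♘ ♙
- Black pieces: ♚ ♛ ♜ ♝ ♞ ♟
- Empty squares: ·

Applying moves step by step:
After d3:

♜ ♞ ♝ ♛ ♚ ♝ ♞ ♜
♟ ♟ ♟ ♟ ♟ ♟ ♟ ♟
· · · · · · · ·
· · · · · · · ·
· · · · · · · ·
· · · ♙ · · · ·
♙ ♙ ♙ · ♙ ♙ ♙ ♙
♖ ♘ ♗ ♕ ♔ ♗ ♘ ♖


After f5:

♜ ♞ ♝ ♛ ♚ ♝ ♞ ♜
♟ ♟ ♟ ♟ ♟ · ♟ ♟
· · · · · · · ·
· · · · · ♟ · ·
· · · · · · · ·
· · · ♙ · · · ·
♙ ♙ ♙ · ♙ ♙ ♙ ♙
♖ ♘ ♗ ♕ ♔ ♗ ♘ ♖


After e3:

♜ ♞ ♝ ♛ ♚ ♝ ♞ ♜
♟ ♟ ♟ ♟ ♟ · ♟ ♟
· · · · · · · ·
· · · · · ♟ · ·
· · · · · · · ·
· · · ♙ ♙ · · ·
♙ ♙ ♙ · · ♙ ♙ ♙
♖ ♘ ♗ ♕ ♔ ♗ ♘ ♖


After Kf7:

♜ ♞ ♝ ♛ · ♝ ♞ ♜
♟ ♟ ♟ ♟ ♟ ♚ ♟ ♟
· · · · · · · ·
· · · · · ♟ · ·
· · · · · · · ·
· · · ♙ ♙ · · ·
♙ ♙ ♙ · · ♙ ♙ ♙
♖ ♘ ♗ ♕ ♔ ♗ ♘ ♖


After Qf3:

♜ ♞ ♝ ♛ · ♝ ♞ ♜
♟ ♟ ♟ ♟ ♟ ♚ ♟ ♟
· · · · · · · ·
· · · · · ♟ · ·
· · · · · · · ·
· · · ♙ ♙ ♕ · ·
♙ ♙ ♙ · · ♙ ♙ ♙
♖ ♘ ♗ · ♔ ♗ ♘ ♖


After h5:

♜ ♞ ♝ ♛ · ♝ ♞ ♜
♟ ♟ ♟ ♟ ♟ ♚ ♟ ·
· · · · · · · ·
· · · · · ♟ · ♟
· · · · · · · ·
· · · ♙ ♙ ♕ · ·
♙ ♙ ♙ · · ♙ ♙ ♙
♖ ♘ ♗ · ♔ ♗ ♘ ♖


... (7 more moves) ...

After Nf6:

♜ ♞ ♝ ♛ ♚ ♝ · ·
♟ · ♟ ♟ ♟ · ♟ ·
· ♟ · · · ♞ · ♜
· · · ♕ · ♟ · ♟
· · · · ♙ · · ·
♘ · · ♙ · · ♙ ·
♙ ♙ ♙ · · ♙ · ♙
♖ · ♗ · ♔ ♗ ♘ ♖


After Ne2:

♜ ♞ ♝ ♛ ♚ ♝ · ·
♟ · ♟ ♟ ♟ · ♟ ·
· ♟ · · · ♞ · ♜
· · · ♕ · ♟ · ♟
· · · · ♙ · · ·
♘ · · ♙ · · ♙ ·
♙ ♙ ♙ · ♘ ♙ · ♙
♖ · ♗ · ♔ ♗ · ♖



  a b c d e f g h
  ─────────────────
8│♜ ♞ ♝ ♛ ♚ ♝ · ·│8
7│♟ · ♟ ♟ ♟ · ♟ ·│7
6│· ♟ · · · ♞ · ♜│6
5│· · · ♕ · ♟ · ♟│5
4│· · · · ♙ · · ·│4
3│♘ · · ♙ · · ♙ ·│3
2│♙ ♙ ♙ · ♘ ♙ · ♙│2
1│♖ · ♗ · ♔ ♗ · ♖│1
  ─────────────────
  a b c d e f g h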